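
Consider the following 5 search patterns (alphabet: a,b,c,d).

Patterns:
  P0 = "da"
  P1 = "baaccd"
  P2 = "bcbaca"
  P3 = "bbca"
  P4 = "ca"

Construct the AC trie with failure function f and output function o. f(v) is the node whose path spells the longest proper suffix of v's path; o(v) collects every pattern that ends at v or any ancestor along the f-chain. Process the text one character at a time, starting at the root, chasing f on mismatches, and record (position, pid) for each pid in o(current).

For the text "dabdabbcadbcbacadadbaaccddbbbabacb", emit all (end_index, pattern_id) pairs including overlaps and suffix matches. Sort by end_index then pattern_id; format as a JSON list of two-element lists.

Build:
Trie nodes:
  0='ε' goto b→3 c→17 d→1
  1='d' goto a→2
  2='da' goto ·  [P0 ends]
  3='b' goto a→4 b→14 c→9
  4='ba' goto a→5
  5='baa' goto c→6
  6='baac' goto c→7
  7='baacc' goto d→8
  8='baaccd' goto ·  [P1 ends]
  9='bc' goto b→10
  10='bcb' goto a→11
  11='bcba' goto c→12
  12='bcbac' goto a→13
  13='bcbaca' goto ·  [P2 ends]
  14='bb' goto c→15
  15='bbc' goto a→16
  16='bbca' goto ·  [P3 ends]
  17='c' goto a→18
  18='ca' goto ·  [P4 ends]

Failure links (BFS by depth):
  n1('d'): parent n0 fail=0; on 'd' 0 → fail=0;  out ∅∪∅=∅
  n3('b'): parent n0 fail=0; on 'b' 0 → fail=0;  out ∅∪∅=∅
  n17('c'): parent n0 fail=0; on 'c' 0 → fail=0;  out ∅∪∅=∅
  n2('da'): parent n1 fail=0; on 'a' 0 → fail=0;  out {0}∪∅={0}
  n4('ba'): parent n3 fail=0; on 'a' 0 → fail=0;  out ∅∪∅=∅
  n9('bc'): parent n3 fail=0; on 'c' 0 → fail=17;  out ∅∪∅=∅
  n14('bb'): parent n3 fail=0; on 'b' 0 → fail=3;  out ∅∪∅=∅
  n18('ca'): parent n17 fail=0; on 'a' 0 → fail=0;  out {4}∪∅={4}
  n5('baa'): parent n4 fail=0; on 'a' 0 → fail=0;  out ∅∪∅=∅
  n10('bcb'): parent n9 fail=17; on 'b' 17→0 → fail=3;  out ∅∪∅=∅
  n15('bbc'): parent n14 fail=3; on 'c' 3 → fail=9;  out ∅∪∅=∅
  n6('baac'): parent n5 fail=0; on 'c' 0 → fail=17;  out ∅∪∅=∅
  n11('bcba'): parent n10 fail=3; on 'a' 3 → fail=4;  out ∅∪∅=∅
  n16('bbca'): parent n15 fail=9; on 'a' 9→17 → fail=18;  out {3}∪{4}={3,4}
  n7('baacc'): parent n6 fail=17; on 'c' 17→0 → fail=17;  out ∅∪∅=∅
  n12('bcbac'): parent n11 fail=4; on 'c' 4→0 → fail=17;  out ∅∪∅=∅
  n8('baaccd'): parent n7 fail=17; on 'd' 17→0 → fail=1;  out {1}∪∅={1}
  n13('bcbaca'): parent n12 fail=17; on 'a' 17 → fail=18;  out {2}∪{4}={2,4}

Run:
i=0 'd': node 0→1
i=1 'a': node 1→2  → match P0@[0:1]
i=2 'b': node 2→3 (via fail)
i=3 'd': node 3→1 (via fail)
i=4 'a': node 1→2  → match P0@[3:4]
i=5 'b': node 2→3 (via fail)
i=6 'b': node 3→14
i=7 'c': node 14→15
i=8 'a': node 15→16  → match P3@[5:8],P4@[7:8]
i=9 'd': node 16→1 (via fail)
i=10 'b': node 1→3 (via fail)
i=11 'c': node 3→9
i=12 'b': node 9→10
i=13 'a': node 10→11
i=14 'c': node 11→12
i=15 'a': node 12→13  → match P2@[10:15],P4@[14:15]
i=16 'd': node 13→1 (via fail)
i=17 'a': node 1→2  → match P0@[16:17]
i=18 'd': node 2→1 (via fail)
i=19 'b': node 1→3 (via fail)
i=20 'a': node 3→4
i=21 'a': node 4→5
i=22 'c': node 5→6
i=23 'c': node 6→7
i=24 'd': node 7→8  → match P1@[19:24]
i=25 'd': node 8→1 (via fail)
i=26 'b': node 1→3 (via fail)
i=27 'b': node 3→14
i=28 'b': node 14→14 (via fail)
i=29 'a': node 14→4 (via fail)
i=30 'b': node 4→3 (via fail)
i=31 'a': node 3→4
i=32 'c': node 4→17 (via fail)
i=33 'b': node 17→3 (via fail)

Matches: [[1,0],[4,0],[8,3],[8,4],[15,2],[15,4],[17,0],[24,1]]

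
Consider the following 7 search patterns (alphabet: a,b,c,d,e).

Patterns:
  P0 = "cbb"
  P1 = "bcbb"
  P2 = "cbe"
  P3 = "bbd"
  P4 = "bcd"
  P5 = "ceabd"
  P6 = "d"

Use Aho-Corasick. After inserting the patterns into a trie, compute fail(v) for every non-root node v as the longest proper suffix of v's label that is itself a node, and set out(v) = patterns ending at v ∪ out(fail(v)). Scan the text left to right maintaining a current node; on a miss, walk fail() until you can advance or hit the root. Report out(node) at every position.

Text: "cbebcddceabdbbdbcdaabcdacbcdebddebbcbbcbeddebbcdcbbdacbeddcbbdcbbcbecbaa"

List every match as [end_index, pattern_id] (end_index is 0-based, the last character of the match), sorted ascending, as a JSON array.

Build automaton:
Trie nodes:
  0='ε' goto b→4 c→1 d→16
  1='c' goto b→2 e→12
  2='cb' goto b→3 e→8
  3='cbb' goto ·  ←P0
  4='b' goto b→9 c→5
  5='bc' goto b→6 d→11
  6='bcb' goto b→7
  7='bcbb' goto ·  ←P1
  8='cbe' goto ·  ←P2
  9='bb' goto d→10
  10='bbd' goto ·  ←P3
  11='bcd' goto ·  ←P4
  12='ce' goto a→13
  13='cea' goto b→14
  14='ceab' goto d→15
  15='ceabd' goto ·  ←P5
  16='d' goto ·  ←P6

Failure links (BFS by depth):
  n1('c'): parent n0 fail=0; on 'c' 0 → fail=0;  out ∅∪∅=∅
  n4('b'): parent n0 fail=0; on 'b' 0 → fail=0;  out ∅∪∅=∅
  n16('d'): parent n0 fail=0; on 'd' 0 → fail=0;  out {6}∪∅={6}
  n2('cb'): parent n1 fail=0; on 'b' 0 → fail=4;  out ∅∪∅=∅
  n5('bc'): parent n4 fail=0; on 'c' 0 → fail=1;  out ∅∪∅=∅
  n9('bb'): parent n4 fail=0; on 'b' 0 → fail=4;  out ∅∪∅=∅
  n12('ce'): parent n1 fail=0; on 'e' 0 → fail=0;  out ∅∪∅=∅
  n3('cbb'): parent n2 fail=4; on 'b' 4 → fail=9;  out {0}∪∅={0}
  n6('bcb'): parent n5 fail=1; on 'b' 1 → fail=2;  out ∅∪∅=∅
  n8('cbe'): parent n2 fail=4; on 'e' 4→0 → fail=0;  out {2}∪∅={2}
  n10('bbd'): parent n9 fail=4; on 'd' 4→0 → fail=16;  out {3}∪{6}={3,6}
  n11('bcd'): parent n5 fail=1; on 'd' 1→0 → fail=16;  out {4}∪{6}={4,6}
  n13('cea'): parent n12 fail=0; on 'a' 0 → fail=0;  out ∅∪∅=∅
  n7('bcbb'): parent n6 fail=2; on 'b' 2 → fail=3;  out {1}∪{0}={0,1}
  n14('ceab'): parent n13 fail=0; on 'b' 0 → fail=4;  out ∅∪∅=∅
  n15('ceabd'): parent n14 fail=4; on 'd' 4→0 → fail=16;  out {5}∪{6}={5,6}

Scan:
i=0 'c': node 0→1
i=1 'b': node 1→2
i=2 'e': node 2→8  emit P2@[0:2]
i=3 'b': node 8→4 (via fail)
i=4 'c': node 4→5
i=5 'd': node 5→11  emit P4@[3:5],P6@[5:5]
i=6 'd': node 11→16 (via fail)  emit P6@[6:6]
i=7 'c': node 16→1 (via fail)
i=8 'e': node 1→12
i=9 'a': node 12→13
i=10 'b': node 13→14
i=11 'd': node 14→15  emit P5@[7:11],P6@[11:11]
i=12 'b': node 15→4 (via fail)
i=13 'b': node 4→9
i=14 'd': node 9→10  emit P3@[12:14],P6@[14:14]
i=15 'b': node 10→4 (via fail)
i=16 'c': node 4→5
i=17 'd': node 5→11  emit P4@[15:17],P6@[17:17]
i=18 'a': node 11→0 (via fail)
i=19 'a': node 0→0
i=20 'b': node 0→4
i=21 'c': node 4→5
i=22 'd': node 5→11  emit P4@[20:22],P6@[22:22]
i=23 'a': node 11→0 (via fail)
i=24 'c': node 0→1
i=25 'b': node 1→2
i=26 'c': node 2→5 (via fail)
i=27 'd': node 5→11  emit P4@[25:27],P6@[27:27]
i=28 'e': node 11→0 (via fail)
i=29 'b': node 0→4
i=30 'd': node 4→16 (via fail)  emit P6@[30:30]
i=31 'd': node 16→16 (via fail)  emit P6@[31:31]
i=32 'e': node 16→0 (via fail)
i=33 'b': node 0→4
i=34 'b': node 4→9
i=35 'c': node 9→5 (via fail)
i=36 'b': node 5→6
i=37 'b': node 6→7  emit P0@[35:37],P1@[34:37]
i=38 'c': node 7→5 (via fail)
i=39 'b': node 5→6
i=40 'e': node 6→8 (via fail)  emit P2@[38:40]
i=41 'd': node 8→16 (via fail)  emit P6@[41:41]
i=42 'd': node 16→16 (via fail)  emit P6@[42:42]
i=43 'e': node 16→0 (via fail)
i=44 'b': node 0→4
i=45 'b': node 4→9
i=46 'c': node 9→5 (via fail)
i=47 'd': node 5→11  emit P4@[45:47],P6@[47:47]
i=48 'c': node 11→1 (via fail)
i=49 'b': node 1→2
i=50 'b': node 2→3  emit P0@[48:50]
i=51 'd': node 3→10 (via fail)  emit P3@[49:51],P6@[51:51]
i=52 'a': node 10→0 (via fail)
i=53 'c': node 0→1
i=54 'b': node 1→2
i=55 'e': node 2→8  emit P2@[53:55]
i=56 'd': node 8→16 (via fail)  emit P6@[56:56]
i=57 'd': node 16→16 (via fail)  emit P6@[57:57]
i=58 'c': node 16→1 (via fail)
i=59 'b': node 1→2
i=60 'b': node 2→3  emit P0@[58:60]
i=61 'd': node 3→10 (via fail)  emit P3@[59:61],P6@[61:61]
i=62 'c': node 10→1 (via fail)
i=63 'b': node 1→2
i=64 'b': node 2→3  emit P0@[62:64]
i=65 'c': node 3→5 (via fail)
i=66 'b': node 5→6
i=67 'e': node 6→8 (via fail)  emit P2@[65:67]
i=68 'c': node 8→1 (via fail)
i=69 'b': node 1→2
i=70 'a': node 2→0 (via fail)
i=71 'a': node 0→0

Matches: [[2,2],[5,4],[5,6],[6,6],[11,5],[11,6],[14,3],[14,6],[17,4],[17,6],[22,4],[22,6],[27,4],[27,6],[30,6],[31,6],[37,0],[37,1],[40,2],[41,6],[42,6],[47,4],[47,6],[50,0],[51,3],[51,6],[55,2],[56,6],[57,6],[60,0],[61,3],[61,6],[64,0],[67,2]]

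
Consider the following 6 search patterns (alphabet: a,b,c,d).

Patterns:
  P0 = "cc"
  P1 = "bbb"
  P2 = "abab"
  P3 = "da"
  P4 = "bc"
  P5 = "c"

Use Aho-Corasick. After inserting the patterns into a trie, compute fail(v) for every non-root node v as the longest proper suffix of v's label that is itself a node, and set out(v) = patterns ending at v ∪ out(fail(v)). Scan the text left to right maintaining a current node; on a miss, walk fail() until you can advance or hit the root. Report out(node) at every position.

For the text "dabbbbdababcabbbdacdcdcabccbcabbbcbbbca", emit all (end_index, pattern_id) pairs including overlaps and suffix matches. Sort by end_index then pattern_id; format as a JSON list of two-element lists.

Construct AC machine:
Trie nodes:
  n0 'ε': a→6 b→3 c→1 d→10
  n1 'c': c→2  [P5 ends]
  n2 'cc': ·  [P0 ends]
  n3 'b': b→4 c→12
  n4 'bb': b→5
  n5 'bbb': ·  [P1 ends]
  n6 'a': b→7
  n7 'ab': a→8
  n8 'aba': b→9
  n9 'abab': ·  [P2 ends]
  n10 'd': a→11
  n11 'da': ·  [P3 ends]
  n12 'bc': ·  [P4 ends]

Failure links (BFS by depth):
  n1('c'): parent n0 fail=0; on 'c' 0 → fail=0;  out {5}∪∅={5}
  n3('b'): parent n0 fail=0; on 'b' 0 → fail=0;  out ∅∪∅=∅
  n6('a'): parent n0 fail=0; on 'a' 0 → fail=0;  out ∅∪∅=∅
  n10('d'): parent n0 fail=0; on 'd' 0 → fail=0;  out ∅∪∅=∅
  n2('cc'): parent n1 fail=0; on 'c' 0 → fail=1;  out {0}∪{5}={0,5}
  n4('bb'): parent n3 fail=0; on 'b' 0 → fail=3;  out ∅∪∅=∅
  n7('ab'): parent n6 fail=0; on 'b' 0 → fail=3;  out ∅∪∅=∅
  n11('da'): parent n10 fail=0; on 'a' 0 → fail=6;  out {3}∪∅={3}
  n12('bc'): parent n3 fail=0; on 'c' 0 → fail=1;  out {4}∪{5}={4,5}
  n5('bbb'): parent n4 fail=3; on 'b' 3 → fail=4;  out {1}∪∅={1}
  n8('aba'): parent n7 fail=3; on 'a' 3→0 → fail=6;  out ∅∪∅=∅
  n9('abab'): parent n8 fail=6; on 'b' 6 → fail=7;  out {2}∪∅={2}

Run:
pos 0 'd': at 10
pos 1 'a': at 11  → match P3@[0:1]
pos 2 'b': at 7 (via fail)
pos 3 'b': at 4 (via fail)
pos 4 'b': at 5  → match P1@[2:4]
pos 5 'b': at 5 (via fail)  → match P1@[3:5]
pos 6 'd': at 10 (via fail)
pos 7 'a': at 11  → match P3@[6:7]
pos 8 'b': at 7 (via fail)
pos 9 'a': at 8
pos 10 'b': at 9  → match P2@[7:10]
pos 11 'c': at 12 (via fail)  → match P4@[10:11],P5@[11:11]
pos 12 'a': at 6 (via fail)
pos 13 'b': at 7
pos 14 'b': at 4 (via fail)
pos 15 'b': at 5  → match P1@[13:15]
pos 16 'd': at 10 (via fail)
pos 17 'a': at 11  → match P3@[16:17]
pos 18 'c': at 1 (via fail)  → match P5@[18:18]
pos 19 'd': at 10 (via fail)
pos 20 'c': at 1 (via fail)  → match P5@[20:20]
pos 21 'd': at 10 (via fail)
pos 22 'c': at 1 (via fail)  → match P5@[22:22]
pos 23 'a': at 6 (via fail)
pos 24 'b': at 7
pos 25 'c': at 12 (via fail)  → match P4@[24:25],P5@[25:25]
pos 26 'c': at 2 (via fail)  → match P0@[25:26],P5@[26:26]
pos 27 'b': at 3 (via fail)
pos 28 'c': at 12  → match P4@[27:28],P5@[28:28]
pos 29 'a': at 6 (via fail)
pos 30 'b': at 7
pos 31 'b': at 4 (via fail)
pos 32 'b': at 5  → match P1@[30:32]
pos 33 'c': at 12 (via fail)  → match P4@[32:33],P5@[33:33]
pos 34 'b': at 3 (via fail)
pos 35 'b': at 4
pos 36 'b': at 5  → match P1@[34:36]
pos 37 'c': at 12 (via fail)  → match P4@[36:37],P5@[37:37]
pos 38 'a': at 6 (via fail)

Matches: [[1,3],[4,1],[5,1],[7,3],[10,2],[11,4],[11,5],[15,1],[17,3],[18,5],[20,5],[22,5],[25,4],[25,5],[26,0],[26,5],[28,4],[28,5],[32,1],[33,4],[33,5],[36,1],[37,4],[37,5]]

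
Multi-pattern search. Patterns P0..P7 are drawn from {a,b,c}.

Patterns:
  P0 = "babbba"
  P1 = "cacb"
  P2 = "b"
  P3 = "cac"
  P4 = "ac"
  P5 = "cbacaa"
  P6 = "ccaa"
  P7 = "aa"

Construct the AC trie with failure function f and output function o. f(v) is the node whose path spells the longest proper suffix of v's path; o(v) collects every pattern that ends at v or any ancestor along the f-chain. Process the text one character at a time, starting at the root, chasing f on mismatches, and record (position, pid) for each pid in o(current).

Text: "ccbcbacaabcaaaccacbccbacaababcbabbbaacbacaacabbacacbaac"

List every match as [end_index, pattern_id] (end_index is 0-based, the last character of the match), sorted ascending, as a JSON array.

Build automaton:
Trie nodes:
  n0 'ε': a→11 b→1 c→7
  n1 'b': a→2  ←P2
  n2 'ba': b→3
  n3 'bab': b→4
  n4 'babb': b→5
  n5 'babbb': a→6
  n6 'babbba': ·  ←P0
  n7 'c': a→8 b→13 c→18
  n8 'ca': c→9
  n9 'cac': b→10  ←P3
  n10 'cacb': ·  ←P1
  n11 'a': a→21 c→12
  n12 'ac': ·  ←P4
  n13 'cb': a→14
  n14 'cba': c→15
  n15 'cbac': a→16
  n16 'cbaca': a→17
  n17 'cbacaa': ·  ←P5
  n18 'cc': a→19
  n19 'cca': a→20
  n20 'ccaa': ·  ←P6
  n21 'aa': ·  ←P7

BFS fail/out derivation:
  fail(1) 'b': from fail(0)=0 chase 'b': 0 ⇒ 0;  out={2}∪out(0)={2}
  fail(7) 'c': from fail(0)=0 chase 'c': 0 ⇒ 0;  out=∅∪out(0)=∅
  fail(11) 'a': from fail(0)=0 chase 'a': 0 ⇒ 0;  out=∅∪out(0)=∅
  fail(2) 'ba': from fail(1)=0 chase 'a': 0 ⇒ 11;  out=∅∪out(11)=∅
  fail(8) 'ca': from fail(7)=0 chase 'a': 0 ⇒ 11;  out=∅∪out(11)=∅
  fail(12) 'ac': from fail(11)=0 chase 'c': 0 ⇒ 7;  out={4}∪out(7)={4}
  fail(13) 'cb': from fail(7)=0 chase 'b': 0 ⇒ 1;  out=∅∪out(1)={2}
  fail(18) 'cc': from fail(7)=0 chase 'c': 0 ⇒ 7;  out=∅∪out(7)=∅
  fail(21) 'aa': from fail(11)=0 chase 'a': 0 ⇒ 11;  out={7}∪out(11)={7}
  fail(3) 'bab': from fail(2)=11 chase 'b': 11→0 ⇒ 1;  out=∅∪out(1)={2}
  fail(9) 'cac': from fail(8)=11 chase 'c': 11 ⇒ 12;  out={3}∪out(12)={3,4}
  fail(14) 'cba': from fail(13)=1 chase 'a': 1 ⇒ 2;  out=∅∪out(2)=∅
  fail(19) 'cca': from fail(18)=7 chase 'a': 7 ⇒ 8;  out=∅∪out(8)=∅
  fail(4) 'babb': from fail(3)=1 chase 'b': 1→0 ⇒ 1;  out=∅∪out(1)={2}
  fail(10) 'cacb': from fail(9)=12 chase 'b': 12→7 ⇒ 13;  out={1}∪out(13)={1,2}
  fail(15) 'cbac': from fail(14)=2 chase 'c': 2→11 ⇒ 12;  out=∅∪out(12)={4}
  fail(20) 'ccaa': from fail(19)=8 chase 'a': 8→11 ⇒ 21;  out={6}∪out(21)={6,7}
  fail(5) 'babbb': from fail(4)=1 chase 'b': 1→0 ⇒ 1;  out=∅∪out(1)={2}
  fail(16) 'cbaca': from fail(15)=12 chase 'a': 12→7 ⇒ 8;  out=∅∪out(8)=∅
  fail(6) 'babbba': from fail(5)=1 chase 'a': 1 ⇒ 2;  out={0}∪out(2)={0}
  fail(17) 'cbacaa': from fail(16)=8 chase 'a': 8→11 ⇒ 21;  out={5}∪out(21)={5,7}

Scan:
pos 0 'c': at 7
pos 1 'c': at 18
pos 2 'b': at 13 ·f  ** P2@[2:2]
pos 3 'c': at 7 ·f
pos 4 'b': at 13  ** P2@[4:4]
pos 5 'a': at 14
pos 6 'c': at 15  ** P4@[5:6]
pos 7 'a': at 16
pos 8 'a': at 17  ** P5@[3:8],P7@[7:8]
pos 9 'b': at 1 ·f  ** P2@[9:9]
pos 10 'c': at 7 ·f
pos 11 'a': at 8
pos 12 'a': at 21 ·f  ** P7@[11:12]
pos 13 'a': at 21 ·f  ** P7@[12:13]
pos 14 'c': at 12 ·f  ** P4@[13:14]
pos 15 'c': at 18 ·f
pos 16 'a': at 19
pos 17 'c': at 9 ·f  ** P3@[15:17],P4@[16:17]
pos 18 'b': at 10  ** P1@[15:18],P2@[18:18]
pos 19 'c': at 7 ·f
pos 20 'c': at 18
pos 21 'b': at 13 ·f  ** P2@[21:21]
pos 22 'a': at 14
pos 23 'c': at 15  ** P4@[22:23]
pos 24 'a': at 16
pos 25 'a': at 17  ** P5@[20:25],P7@[24:25]
pos 26 'b': at 1 ·f  ** P2@[26:26]
pos 27 'a': at 2
pos 28 'b': at 3  ** P2@[28:28]
pos 29 'c': at 7 ·f
pos 30 'b': at 13  ** P2@[30:30]
pos 31 'a': at 14
pos 32 'b': at 3 ·f  ** P2@[32:32]
pos 33 'b': at 4  ** P2@[33:33]
pos 34 'b': at 5  ** P2@[34:34]
pos 35 'a': at 6  ** P0@[30:35]
pos 36 'a': at 21 ·f  ** P7@[35:36]
pos 37 'c': at 12 ·f  ** P4@[36:37]
pos 38 'b': at 13 ·f  ** P2@[38:38]
pos 39 'a': at 14
pos 40 'c': at 15  ** P4@[39:40]
pos 41 'a': at 16
pos 42 'a': at 17  ** P5@[37:42],P7@[41:42]
pos 43 'c': at 12 ·f  ** P4@[42:43]
pos 44 'a': at 8 ·f
pos 45 'b': at 1 ·f  ** P2@[45:45]
pos 46 'b': at 1 ·f  ** P2@[46:46]
pos 47 'a': at 2
pos 48 'c': at 12 ·f  ** P4@[47:48]
pos 49 'a': at 8 ·f
pos 50 'c': at 9  ** P3@[48:50],P4@[49:50]
pos 51 'b': at 10  ** P1@[48:51],P2@[51:51]
pos 52 'a': at 14 ·f
pos 53 'a': at 21 ·f  ** P7@[52:53]
pos 54 'c': at 12 ·f  ** P4@[53:54]

All matches (sorted): [[2,2],[4,2],[6,4],[8,5],[8,7],[9,2],[12,7],[13,7],[14,4],[17,3],[17,4],[18,1],[18,2],[21,2],[23,4],[25,5],[25,7],[26,2],[28,2],[30,2],[32,2],[33,2],[34,2],[35,0],[36,7],[37,4],[38,2],[40,4],[42,5],[42,7],[43,4],[45,2],[46,2],[48,4],[50,3],[50,4],[51,1],[51,2],[53,7],[54,4]]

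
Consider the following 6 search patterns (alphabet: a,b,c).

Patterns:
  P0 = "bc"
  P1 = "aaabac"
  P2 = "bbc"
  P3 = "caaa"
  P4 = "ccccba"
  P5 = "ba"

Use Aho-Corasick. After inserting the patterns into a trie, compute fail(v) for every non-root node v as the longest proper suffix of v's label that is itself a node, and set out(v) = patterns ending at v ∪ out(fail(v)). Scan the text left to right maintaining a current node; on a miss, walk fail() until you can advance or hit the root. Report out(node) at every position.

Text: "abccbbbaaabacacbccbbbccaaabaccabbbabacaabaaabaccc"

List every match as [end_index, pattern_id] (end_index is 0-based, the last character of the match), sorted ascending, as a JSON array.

Build:
Trie (insert patterns):
  n0 'ε': a→3 b→1 c→11
  n1 'b': a→20 b→9 c→2
  n2 'bc': ·  [P0 ends]
  n3 'a': a→4
  n4 'aa': a→5
  n5 'aaa': b→6
  n6 'aaab': a→7
  n7 'aaaba': c→8
  n8 'aaabac': ·  [P1 ends]
  n9 'bb': c→10
  n10 'bbc': ·  [P2 ends]
  n11 'c': a→12 c→15
  n12 'ca': a→13
  n13 'caa': a→14
  n14 'caaa': ·  [P3 ends]
  n15 'cc': c→16
  n16 'ccc': c→17
  n17 'cccc': b→18
  n18 'ccccb': a→19
  n19 'ccccba': ·  [P4 ends]
  n20 'ba': ·  [P5 ends]

Failure links (BFS by depth):
  n1('b'): parent n0 fail=0; on 'b' 0 → fail=0;  out ∅∪∅=∅
  n3('a'): parent n0 fail=0; on 'a' 0 → fail=0;  out ∅∪∅=∅
  n11('c'): parent n0 fail=0; on 'c' 0 → fail=0;  out ∅∪∅=∅
  n2('bc'): parent n1 fail=0; on 'c' 0 → fail=11;  out {0}∪∅={0}
  n4('aa'): parent n3 fail=0; on 'a' 0 → fail=3;  out ∅∪∅=∅
  n9('bb'): parent n1 fail=0; on 'b' 0 → fail=1;  out ∅∪∅=∅
  n12('ca'): parent n11 fail=0; on 'a' 0 → fail=3;  out ∅∪∅=∅
  n15('cc'): parent n11 fail=0; on 'c' 0 → fail=11;  out ∅∪∅=∅
  n20('ba'): parent n1 fail=0; on 'a' 0 → fail=3;  out {5}∪∅={5}
  n5('aaa'): parent n4 fail=3; on 'a' 3 → fail=4;  out ∅∪∅=∅
  n10('bbc'): parent n9 fail=1; on 'c' 1 → fail=2;  out {2}∪{0}={0,2}
  n13('caa'): parent n12 fail=3; on 'a' 3 → fail=4;  out ∅∪∅=∅
  n16('ccc'): parent n15 fail=11; on 'c' 11 → fail=15;  out ∅∪∅=∅
  n6('aaab'): parent n5 fail=4; on 'b' 4→3→0 → fail=1;  out ∅∪∅=∅
  n14('caaa'): parent n13 fail=4; on 'a' 4 → fail=5;  out {3}∪∅={3}
  n17('cccc'): parent n16 fail=15; on 'c' 15 → fail=16;  out ∅∪∅=∅
  n7('aaaba'): parent n6 fail=1; on 'a' 1 → fail=20;  out ∅∪{5}={5}
  n18('ccccb'): parent n17 fail=16; on 'b' 16→15→11→0 → fail=1;  out ∅∪∅=∅
  n8('aaabac'): parent n7 fail=20; on 'c' 20→3→0 → fail=11;  out {1}∪∅={1}
  n19('ccccba'): parent n18 fail=1; on 'a' 1 → fail=20;  out {4}∪{5}={4,5}

Run:
[0] read 'a'  n0⇒n3
[1] read 'b'  n3⇒n1 ·f
[2] read 'c'  n1⇒n2  emit P0@[1:2]
[3] read 'c'  n2⇒n15 ·f
[4] read 'b'  n15⇒n1 ·f
[5] read 'b'  n1⇒n9
[6] read 'b'  n9⇒n9 ·f
[7] read 'a'  n9⇒n20 ·f  emit P5@[6:7]
[8] read 'a'  n20⇒n4 ·f
[9] read 'a'  n4⇒n5
[10] read 'b'  n5⇒n6
[11] read 'a'  n6⇒n7  emit P5@[10:11]
[12] read 'c'  n7⇒n8  emit P1@[7:12]
[13] read 'a'  n8⇒n12 ·f
[14] read 'c'  n12⇒n11 ·f
[15] read 'b'  n11⇒n1 ·f
[16] read 'c'  n1⇒n2  emit P0@[15:16]
[17] read 'c'  n2⇒n15 ·f
[18] read 'b'  n15⇒n1 ·f
[19] read 'b'  n1⇒n9
[20] read 'b'  n9⇒n9 ·f
[21] read 'c'  n9⇒n10  emit P0@[20:21],P2@[19:21]
[22] read 'c'  n10⇒n15 ·f
[23] read 'a'  n15⇒n12 ·f
[24] read 'a'  n12⇒n13
[25] read 'a'  n13⇒n14  emit P3@[22:25]
[26] read 'b'  n14⇒n6 ·f
[27] read 'a'  n6⇒n7  emit P5@[26:27]
[28] read 'c'  n7⇒n8  emit P1@[23:28]
[29] read 'c'  n8⇒n15 ·f
[30] read 'a'  n15⇒n12 ·f
[31] read 'b'  n12⇒n1 ·f
[32] read 'b'  n1⇒n9
[33] read 'b'  n9⇒n9 ·f
[34] read 'a'  n9⇒n20 ·f  emit P5@[33:34]
[35] read 'b'  n20⇒n1 ·f
[36] read 'a'  n1⇒n20  emit P5@[35:36]
[37] read 'c'  n20⇒n11 ·f
[38] read 'a'  n11⇒n12
[39] read 'a'  n12⇒n13
[40] read 'b'  n13⇒n1 ·f
[41] read 'a'  n1⇒n20  emit P5@[40:41]
[42] read 'a'  n20⇒n4 ·f
[43] read 'a'  n4⇒n5
[44] read 'b'  n5⇒n6
[45] read 'a'  n6⇒n7  emit P5@[44:45]
[46] read 'c'  n7⇒n8  emit P1@[41:46]
[47] read 'c'  n8⇒n15 ·f
[48] read 'c'  n15⇒n16

Matches: [[2,0],[7,5],[11,5],[12,1],[16,0],[21,0],[21,2],[25,3],[27,5],[28,1],[34,5],[36,5],[41,5],[45,5],[46,1]]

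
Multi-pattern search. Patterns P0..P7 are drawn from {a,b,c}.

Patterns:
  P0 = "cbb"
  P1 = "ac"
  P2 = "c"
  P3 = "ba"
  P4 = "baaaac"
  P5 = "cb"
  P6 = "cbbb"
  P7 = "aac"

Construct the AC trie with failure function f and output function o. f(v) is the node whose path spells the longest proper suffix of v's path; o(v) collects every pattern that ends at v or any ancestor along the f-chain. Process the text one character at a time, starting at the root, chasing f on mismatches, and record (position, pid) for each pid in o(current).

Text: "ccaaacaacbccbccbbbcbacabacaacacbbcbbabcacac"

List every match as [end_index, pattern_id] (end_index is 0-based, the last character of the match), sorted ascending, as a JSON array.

Build automaton:
Trie (insert patterns):
  n0 'ε': a→4 b→6 c→1
  n1 'c': b→2  [P2 ends]
  n2 'cb': b→3  [P5 ends]
  n3 'cbb': b→12  [P0 ends]
  n4 'a': a→13 c→5
  n5 'ac': ·  [P1 ends]
  n6 'b': a→7
  n7 'ba': a→8  [P3 ends]
  n8 'baa': a→9
  n9 'baaa': a→10
  n10 'baaaa': c→11
  n11 'baaaac': ·  [P4 ends]
  n12 'cbbb': ·  [P6 ends]
  n13 'aa': c→14
  n14 'aac': ·  [P7 ends]

BFS fail/out derivation:
  fail(1) 'c': from fail(0)=0 chase 'c': 0 ⇒ 0;  out={2}∪out(0)={2}
  fail(4) 'a': from fail(0)=0 chase 'a': 0 ⇒ 0;  out=∅∪out(0)=∅
  fail(6) 'b': from fail(0)=0 chase 'b': 0 ⇒ 0;  out=∅∪out(0)=∅
  fail(2) 'cb': from fail(1)=0 chase 'b': 0 ⇒ 6;  out={5}∪out(6)={5}
  fail(5) 'ac': from fail(4)=0 chase 'c': 0 ⇒ 1;  out={1}∪out(1)={1,2}
  fail(7) 'ba': from fail(6)=0 chase 'a': 0 ⇒ 4;  out={3}∪out(4)={3}
  fail(13) 'aa': from fail(4)=0 chase 'a': 0 ⇒ 4;  out=∅∪out(4)=∅
  fail(3) 'cbb': from fail(2)=6 chase 'b': 6→0 ⇒ 6;  out={0}∪out(6)={0}
  fail(8) 'baa': from fail(7)=4 chase 'a': 4 ⇒ 13;  out=∅∪out(13)=∅
  fail(14) 'aac': from fail(13)=4 chase 'c': 4 ⇒ 5;  out={7}∪out(5)={1,2,7}
  fail(9) 'baaa': from fail(8)=13 chase 'a': 13→4 ⇒ 13;  out=∅∪out(13)=∅
  fail(12) 'cbbb': from fail(3)=6 chase 'b': 6→0 ⇒ 6;  out={6}∪out(6)={6}
  fail(10) 'baaaa': from fail(9)=13 chase 'a': 13→4 ⇒ 13;  out=∅∪out(13)=∅
  fail(11) 'baaaac': from fail(10)=13 chase 'c': 13 ⇒ 14;  out={4}∪out(14)={1,2,4,7}

Run:
i=0 'c': node 0→1  emit P2@[0:0]
i=1 'c': node 1→1 (via fail)  emit P2@[1:1]
i=2 'a': node 1→4 (via fail)
i=3 'a': node 4→13
i=4 'a': node 13→13 (via fail)
i=5 'c': node 13→14  emit P1@[4:5],P2@[5:5],P7@[3:5]
i=6 'a': node 14→4 (via fail)
i=7 'a': node 4→13
i=8 'c': node 13→14  emit P1@[7:8],P2@[8:8],P7@[6:8]
i=9 'b': node 14→2 (via fail)  emit P5@[8:9]
i=10 'c': node 2→1 (via fail)  emit P2@[10:10]
i=11 'c': node 1→1 (via fail)  emit P2@[11:11]
i=12 'b': node 1→2  emit P5@[11:12]
i=13 'c': node 2→1 (via fail)  emit P2@[13:13]
i=14 'c': node 1→1 (via fail)  emit P2@[14:14]
i=15 'b': node 1→2  emit P5@[14:15]
i=16 'b': node 2→3  emit P0@[14:16]
i=17 'b': node 3→12  emit P6@[14:17]
i=18 'c': node 12→1 (via fail)  emit P2@[18:18]
i=19 'b': node 1→2  emit P5@[18:19]
i=20 'a': node 2→7 (via fail)  emit P3@[19:20]
i=21 'c': node 7→5 (via fail)  emit P1@[20:21],P2@[21:21]
i=22 'a': node 5→4 (via fail)
i=23 'b': node 4→6 (via fail)
i=24 'a': node 6→7  emit P3@[23:24]
i=25 'c': node 7→5 (via fail)  emit P1@[24:25],P2@[25:25]
i=26 'a': node 5→4 (via fail)
i=27 'a': node 4→13
i=28 'c': node 13→14  emit P1@[27:28],P2@[28:28],P7@[26:28]
i=29 'a': node 14→4 (via fail)
i=30 'c': node 4→5  emit P1@[29:30],P2@[30:30]
i=31 'b': node 5→2 (via fail)  emit P5@[30:31]
i=32 'b': node 2→3  emit P0@[30:32]
i=33 'c': node 3→1 (via fail)  emit P2@[33:33]
i=34 'b': node 1→2  emit P5@[33:34]
i=35 'b': node 2→3  emit P0@[33:35]
i=36 'a': node 3→7 (via fail)  emit P3@[35:36]
i=37 'b': node 7→6 (via fail)
i=38 'c': node 6→1 (via fail)  emit P2@[38:38]
i=39 'a': node 1→4 (via fail)
i=40 'c': node 4→5  emit P1@[39:40],P2@[40:40]
i=41 'a': node 5→4 (via fail)
i=42 'c': node 4→5  emit P1@[41:42],P2@[42:42]

Result: [[0,2],[1,2],[5,1],[5,2],[5,7],[8,1],[8,2],[8,7],[9,5],[10,2],[11,2],[12,5],[13,2],[14,2],[15,5],[16,0],[17,6],[18,2],[19,5],[20,3],[21,1],[21,2],[24,3],[25,1],[25,2],[28,1],[28,2],[28,7],[30,1],[30,2],[31,5],[32,0],[33,2],[34,5],[35,0],[36,3],[38,2],[40,1],[40,2],[42,1],[42,2]]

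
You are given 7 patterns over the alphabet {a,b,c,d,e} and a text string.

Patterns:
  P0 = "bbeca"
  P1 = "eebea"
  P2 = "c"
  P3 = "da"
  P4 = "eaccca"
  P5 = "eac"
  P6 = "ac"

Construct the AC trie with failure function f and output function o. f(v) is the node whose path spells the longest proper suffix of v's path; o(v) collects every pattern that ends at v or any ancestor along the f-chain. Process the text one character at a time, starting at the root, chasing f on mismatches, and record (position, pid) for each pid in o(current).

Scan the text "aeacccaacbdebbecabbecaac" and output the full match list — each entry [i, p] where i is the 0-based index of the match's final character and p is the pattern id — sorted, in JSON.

Construct AC machine:
Trie (insert patterns):
  n0 'ε': a→19 b→1 c→11 d→12 e→6
  n1 'b': b→2
  n2 'bb': e→3
  n3 'bbe': c→4
  n4 'bbec': a→5
  n5 'bbeca': ·  ←P0
  n6 'e': a→14 e→7
  n7 'ee': b→8
  n8 'eeb': e→9
  n9 'eebe': a→10
  n10 'eebea': ·  ←P1
  n11 'c': ·  ←P2
  n12 'd': a→13
  n13 'da': ·  ←P3
  n14 'ea': c→15
  n15 'eac': c→16  ←P5
  n16 'eacc': c→17
  n17 'eaccc': a→18
  n18 'eaccca': ·  ←P4
  n19 'a': c→20
  n20 'ac': ·  ←P6

BFS fail/out derivation:
  n1('b'): parent n0 fail=0; on 'b' 0 → fail=0;  out ∅∪∅=∅
  n6('e'): parent n0 fail=0; on 'e' 0 → fail=0;  out ∅∪∅=∅
  n11('c'): parent n0 fail=0; on 'c' 0 → fail=0;  out {2}∪∅={2}
  n12('d'): parent n0 fail=0; on 'd' 0 → fail=0;  out ∅∪∅=∅
  n19('a'): parent n0 fail=0; on 'a' 0 → fail=0;  out ∅∪∅=∅
  n2('bb'): parent n1 fail=0; on 'b' 0 → fail=1;  out ∅∪∅=∅
  n7('ee'): parent n6 fail=0; on 'e' 0 → fail=6;  out ∅∪∅=∅
  n13('da'): parent n12 fail=0; on 'a' 0 → fail=19;  out {3}∪∅={3}
  n14('ea'): parent n6 fail=0; on 'a' 0 → fail=19;  out ∅∪∅=∅
  n20('ac'): parent n19 fail=0; on 'c' 0 → fail=11;  out {6}∪{2}={2,6}
  n3('bbe'): parent n2 fail=1; on 'e' 1→0 → fail=6;  out ∅∪∅=∅
  n8('eeb'): parent n7 fail=6; on 'b' 6→0 → fail=1;  out ∅∪∅=∅
  n15('eac'): parent n14 fail=19; on 'c' 19 → fail=20;  out {5}∪{2,6}={2,5,6}
  n4('bbec'): parent n3 fail=6; on 'c' 6→0 → fail=11;  out ∅∪{2}={2}
  n9('eebe'): parent n8 fail=1; on 'e' 1→0 → fail=6;  out ∅∪∅=∅
  n16('eacc'): parent n15 fail=20; on 'c' 20→11→0 → fail=11;  out ∅∪{2}={2}
  n5('bbeca'): parent n4 fail=11; on 'a' 11→0 → fail=19;  out {0}∪∅={0}
  n10('eebea'): parent n9 fail=6; on 'a' 6 → fail=14;  out {1}∪∅={1}
  n17('eaccc'): parent n16 fail=11; on 'c' 11→0 → fail=11;  out ∅∪{2}={2}
  n18('eaccca'): parent n17 fail=11; on 'a' 11→0 → fail=19;  out {4}∪∅={4}

Text stream:
i=0 'a': node 0→19
i=1 'e': node 19→6 ·f
i=2 'a': node 6→14
i=3 'c': node 14→15  emit P2@[3:3],P5@[1:3],P6@[2:3]
i=4 'c': node 15→16  emit P2@[4:4]
i=5 'c': node 16→17  emit P2@[5:5]
i=6 'a': node 17→18  emit P4@[1:6]
i=7 'a': node 18→19 ·f
i=8 'c': node 19→20  emit P2@[8:8],P6@[7:8]
i=9 'b': node 20→1 ·f
i=10 'd': node 1→12 ·f
i=11 'e': node 12→6 ·f
i=12 'b': node 6→1 ·f
i=13 'b': node 1→2
i=14 'e': node 2→3
i=15 'c': node 3→4  emit P2@[15:15]
i=16 'a': node 4→5  emit P0@[12:16]
i=17 'b': node 5→1 ·f
i=18 'b': node 1→2
i=19 'e': node 2→3
i=20 'c': node 3→4  emit P2@[20:20]
i=21 'a': node 4→5  emit P0@[17:21]
i=22 'a': node 5→19 ·f
i=23 'c': node 19→20  emit P2@[23:23],P6@[22:23]

All matches (sorted): [[3,2],[3,5],[3,6],[4,2],[5,2],[6,4],[8,2],[8,6],[15,2],[16,0],[20,2],[21,0],[23,2],[23,6]]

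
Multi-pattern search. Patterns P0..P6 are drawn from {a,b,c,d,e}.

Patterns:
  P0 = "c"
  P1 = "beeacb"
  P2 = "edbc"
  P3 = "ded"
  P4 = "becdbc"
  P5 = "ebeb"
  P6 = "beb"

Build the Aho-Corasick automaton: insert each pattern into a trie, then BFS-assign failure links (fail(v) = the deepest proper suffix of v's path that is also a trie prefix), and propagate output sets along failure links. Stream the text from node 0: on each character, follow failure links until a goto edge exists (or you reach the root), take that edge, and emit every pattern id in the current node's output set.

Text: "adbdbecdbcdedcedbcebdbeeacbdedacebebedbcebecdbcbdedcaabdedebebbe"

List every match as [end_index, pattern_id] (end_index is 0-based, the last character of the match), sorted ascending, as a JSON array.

Build automaton:
Trie nodes:
  0='ε' goto b→2 c→1 d→12 e→8
  1='c' goto ·  ←P0
  2='b' goto e→3
  3='be' goto b→22 c→15 e→4
  4='bee' goto a→5
  5='beea' goto c→6
  6='beeac' goto b→7
  7='beeacb' goto ·  ←P1
  8='e' goto b→19 d→9
  9='ed' goto b→10
  10='edb' goto c→11
  11='edbc' goto ·  ←P2
  12='d' goto e→13
  13='de' goto d→14
  14='ded' goto ·  ←P3
  15='bec' goto d→16
  16='becd' goto b→17
  17='becdb' goto c→18
  18='becdbc' goto ·  ←P4
  19='eb' goto e→20
  20='ebe' goto b→21
  21='ebeb' goto ·  ←P5
  22='beb' goto ·  ←P6

BFS fail/out derivation:
  n1('c'): parent n0 fail=0; on 'c' 0 → fail=0;  out {0}∪∅={0}
  n2('b'): parent n0 fail=0; on 'b' 0 → fail=0;  out ∅∪∅=∅
  n8('e'): parent n0 fail=0; on 'e' 0 → fail=0;  out ∅∪∅=∅
  n12('d'): parent n0 fail=0; on 'd' 0 → fail=0;  out ∅∪∅=∅
  n3('be'): parent n2 fail=0; on 'e' 0 → fail=8;  out ∅∪∅=∅
  n9('ed'): parent n8 fail=0; on 'd' 0 → fail=12;  out ∅∪∅=∅
  n13('de'): parent n12 fail=0; on 'e' 0 → fail=8;  out ∅∪∅=∅
  n19('eb'): parent n8 fail=0; on 'b' 0 → fail=2;  out ∅∪∅=∅
  n4('bee'): parent n3 fail=8; on 'e' 8→0 → fail=8;  out ∅∪∅=∅
  n10('edb'): parent n9 fail=12; on 'b' 12→0 → fail=2;  out ∅∪∅=∅
  n14('ded'): parent n13 fail=8; on 'd' 8 → fail=9;  out {3}∪∅={3}
  n15('bec'): parent n3 fail=8; on 'c' 8→0 → fail=1;  out ∅∪{0}={0}
  n20('ebe'): parent n19 fail=2; on 'e' 2 → fail=3;  out ∅∪∅=∅
  n22('beb'): parent n3 fail=8; on 'b' 8 → fail=19;  out {6}∪∅={6}
  n5('beea'): parent n4 fail=8; on 'a' 8→0 → fail=0;  out ∅∪∅=∅
  n11('edbc'): parent n10 fail=2; on 'c' 2→0 → fail=1;  out {2}∪{0}={0,2}
  n16('becd'): parent n15 fail=1; on 'd' 1→0 → fail=12;  out ∅∪∅=∅
  n21('ebeb'): parent n20 fail=3; on 'b' 3 → fail=22;  out {5}∪{6}={5,6}
  n6('beeac'): parent n5 fail=0; on 'c' 0 → fail=1;  out ∅∪{0}={0}
  n17('becdb'): parent n16 fail=12; on 'b' 12→0 → fail=2;  out ∅∪∅=∅
  n7('beeacb'): parent n6 fail=1; on 'b' 1→0 → fail=2;  out {1}∪∅={1}
  n18('becdbc'): parent n17 fail=2; on 'c' 2→0 → fail=1;  out {4}∪{0}={0,4}

Run:
[0] read 'a'  n0⇒n0
[1] read 'd'  n0⇒n12
[2] read 'b'  n12⇒n2 (fail-walked)
[3] read 'd'  n2⇒n12 (fail-walked)
[4] read 'b'  n12⇒n2 (fail-walked)
[5] read 'e'  n2⇒n3
[6] read 'c'  n3⇒n15  → match P0@[6:6]
[7] read 'd'  n15⇒n16
[8] read 'b'  n16⇒n17
[9] read 'c'  n17⇒n18  → match P0@[9:9],P4@[4:9]
[10] read 'd'  n18⇒n12 (fail-walked)
[11] read 'e'  n12⇒n13
[12] read 'd'  n13⇒n14  → match P3@[10:12]
[13] read 'c'  n14⇒n1 (fail-walked)  → match P0@[13:13]
[14] read 'e'  n1⇒n8 (fail-walked)
[15] read 'd'  n8⇒n9
[16] read 'b'  n9⇒n10
[17] read 'c'  n10⇒n11  → match P0@[17:17],P2@[14:17]
[18] read 'e'  n11⇒n8 (fail-walked)
[19] read 'b'  n8⇒n19
[20] read 'd'  n19⇒n12 (fail-walked)
[21] read 'b'  n12⇒n2 (fail-walked)
[22] read 'e'  n2⇒n3
[23] read 'e'  n3⇒n4
[24] read 'a'  n4⇒n5
[25] read 'c'  n5⇒n6  → match P0@[25:25]
[26] read 'b'  n6⇒n7  → match P1@[21:26]
[27] read 'd'  n7⇒n12 (fail-walked)
[28] read 'e'  n12⇒n13
[29] read 'd'  n13⇒n14  → match P3@[27:29]
[30] read 'a'  n14⇒n0 (fail-walked)
[31] read 'c'  n0⇒n1  → match P0@[31:31]
[32] read 'e'  n1⇒n8 (fail-walked)
[33] read 'b'  n8⇒n19
[34] read 'e'  n19⇒n20
[35] read 'b'  n20⇒n21  → match P5@[32:35],P6@[33:35]
[36] read 'e'  n21⇒n20 (fail-walked)
[37] read 'd'  n20⇒n9 (fail-walked)
[38] read 'b'  n9⇒n10
[39] read 'c'  n10⇒n11  → match P0@[39:39],P2@[36:39]
[40] read 'e'  n11⇒n8 (fail-walked)
[41] read 'b'  n8⇒n19
[42] read 'e'  n19⇒n20
[43] read 'c'  n20⇒n15 (fail-walked)  → match P0@[43:43]
[44] read 'd'  n15⇒n16
[45] read 'b'  n16⇒n17
[46] read 'c'  n17⇒n18  → match P0@[46:46],P4@[41:46]
[47] read 'b'  n18⇒n2 (fail-walked)
[48] read 'd'  n2⇒n12 (fail-walked)
[49] read 'e'  n12⇒n13
[50] read 'd'  n13⇒n14  → match P3@[48:50]
[51] read 'c'  n14⇒n1 (fail-walked)  → match P0@[51:51]
[52] read 'a'  n1⇒n0 (fail-walked)
[53] read 'a'  n0⇒n0
[54] read 'b'  n0⇒n2
[55] read 'd'  n2⇒n12 (fail-walked)
[56] read 'e'  n12⇒n13
[57] read 'd'  n13⇒n14  → match P3@[55:57]
[58] read 'e'  n14⇒n13 (fail-walked)
[59] read 'b'  n13⇒n19 (fail-walked)
[60] read 'e'  n19⇒n20
[61] read 'b'  n20⇒n21  → match P5@[58:61],P6@[59:61]
[62] read 'b'  n21⇒n2 (fail-walked)
[63] read 'e'  n2⇒n3

Result: [[6,0],[9,0],[9,4],[12,3],[13,0],[17,0],[17,2],[25,0],[26,1],[29,3],[31,0],[35,5],[35,6],[39,0],[39,2],[43,0],[46,0],[46,4],[50,3],[51,0],[57,3],[61,5],[61,6]]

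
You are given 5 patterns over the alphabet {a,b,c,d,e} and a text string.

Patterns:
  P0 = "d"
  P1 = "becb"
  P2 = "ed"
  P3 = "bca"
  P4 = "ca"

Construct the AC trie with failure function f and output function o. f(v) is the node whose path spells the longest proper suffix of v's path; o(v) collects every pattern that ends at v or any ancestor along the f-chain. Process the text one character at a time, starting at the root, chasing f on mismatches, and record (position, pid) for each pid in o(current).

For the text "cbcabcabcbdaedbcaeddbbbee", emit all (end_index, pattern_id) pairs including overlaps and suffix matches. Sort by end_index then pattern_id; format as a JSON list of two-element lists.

Build:
Trie nodes:
  0='ε' goto b→2 c→10 d→1 e→6
  1='d' goto ·  [P0 ends]
  2='b' goto c→8 e→3
  3='be' goto c→4
  4='bec' goto b→5
  5='becb' goto ·  [P1 ends]
  6='e' goto d→7
  7='ed' goto ·  [P2 ends]
  8='bc' goto a→9
  9='bca' goto ·  [P3 ends]
  10='c' goto a→11
  11='ca' goto ·  [P4 ends]

Failure links (BFS by depth):
  n1('d'): parent n0 fail=0; on 'd' 0 → fail=0;  out {0}∪∅={0}
  n2('b'): parent n0 fail=0; on 'b' 0 → fail=0;  out ∅∪∅=∅
  n6('e'): parent n0 fail=0; on 'e' 0 → fail=0;  out ∅∪∅=∅
  n10('c'): parent n0 fail=0; on 'c' 0 → fail=0;  out ∅∪∅=∅
  n3('be'): parent n2 fail=0; on 'e' 0 → fail=6;  out ∅∪∅=∅
  n7('ed'): parent n6 fail=0; on 'd' 0 → fail=1;  out {2}∪{0}={0,2}
  n8('bc'): parent n2 fail=0; on 'c' 0 → fail=10;  out ∅∪∅=∅
  n11('ca'): parent n10 fail=0; on 'a' 0 → fail=0;  out {4}∪∅={4}
  n4('bec'): parent n3 fail=6; on 'c' 6→0 → fail=10;  out ∅∪∅=∅
  n9('bca'): parent n8 fail=10; on 'a' 10 → fail=11;  out {3}∪{4}={3,4}
  n5('becb'): parent n4 fail=10; on 'b' 10→0 → fail=2;  out {1}∪∅={1}

Scan:
[0] read 'c'  n0⇒n10
[1] read 'b'  n10⇒n2 ·f
[2] read 'c'  n2⇒n8
[3] read 'a'  n8⇒n9  ** P3@[1:3],P4@[2:3]
[4] read 'b'  n9⇒n2 ·f
[5] read 'c'  n2⇒n8
[6] read 'a'  n8⇒n9  ** P3@[4:6],P4@[5:6]
[7] read 'b'  n9⇒n2 ·f
[8] read 'c'  n2⇒n8
[9] read 'b'  n8⇒n2 ·f
[10] read 'd'  n2⇒n1 ·f  ** P0@[10:10]
[11] read 'a'  n1⇒n0 ·f
[12] read 'e'  n0⇒n6
[13] read 'd'  n6⇒n7  ** P0@[13:13],P2@[12:13]
[14] read 'b'  n7⇒n2 ·f
[15] read 'c'  n2⇒n8
[16] read 'a'  n8⇒n9  ** P3@[14:16],P4@[15:16]
[17] read 'e'  n9⇒n6 ·f
[18] read 'd'  n6⇒n7  ** P0@[18:18],P2@[17:18]
[19] read 'd'  n7⇒n1 ·f  ** P0@[19:19]
[20] read 'b'  n1⇒n2 ·f
[21] read 'b'  n2⇒n2 ·f
[22] read 'b'  n2⇒n2 ·f
[23] read 'e'  n2⇒n3
[24] read 'e'  n3⇒n6 ·f

Matches: [[3,3],[3,4],[6,3],[6,4],[10,0],[13,0],[13,2],[16,3],[16,4],[18,0],[18,2],[19,0]]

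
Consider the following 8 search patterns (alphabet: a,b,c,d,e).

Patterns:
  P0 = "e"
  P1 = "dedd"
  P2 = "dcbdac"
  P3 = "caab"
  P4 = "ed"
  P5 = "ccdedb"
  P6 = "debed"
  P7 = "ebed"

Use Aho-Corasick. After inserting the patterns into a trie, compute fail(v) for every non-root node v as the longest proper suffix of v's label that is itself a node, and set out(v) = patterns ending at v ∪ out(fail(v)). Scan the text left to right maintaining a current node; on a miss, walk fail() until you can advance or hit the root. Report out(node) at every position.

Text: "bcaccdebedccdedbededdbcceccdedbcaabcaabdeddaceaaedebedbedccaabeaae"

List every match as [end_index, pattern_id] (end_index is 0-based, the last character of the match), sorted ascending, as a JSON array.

Construct AC machine:
Trie nodes:
  n0 'ε': c→11 d→2 e→1
  n1 'e': b→24 d→15  [P0 ends]
  n2 'd': c→6 e→3
  n3 'de': b→21 d→4
  n4 'ded': d→5
  n5 'dedd': ·  [P1 ends]
  n6 'dc': b→7
  n7 'dcb': d→8
  n8 'dcbd': a→9
  n9 'dcbda': c→10
  n10 'dcbdac': ·  [P2 ends]
  n11 'c': a→12 c→16
  n12 'ca': a→13
  n13 'caa': b→14
  n14 'caab': ·  [P3 ends]
  n15 'ed': ·  [P4 ends]
  n16 'cc': d→17
  n17 'ccd': e→18
  n18 'ccde': d→19
  n19 'ccded': b→20
  n20 'ccdedb': ·  [P5 ends]
  n21 'deb': e→22
  n22 'debe': d→23
  n23 'debed': ·  [P6 ends]
  n24 'eb': e→25
  n25 'ebe': d→26
  n26 'ebed': ·  [P7 ends]

BFS fail/out derivation:
  fail(1) 'e': from fail(0)=0 chase 'e': 0 ⇒ 0;  out={0}∪out(0)={0}
  fail(2) 'd': from fail(0)=0 chase 'd': 0 ⇒ 0;  out=∅∪out(0)=∅
  fail(11) 'c': from fail(0)=0 chase 'c': 0 ⇒ 0;  out=∅∪out(0)=∅
  fail(3) 'de': from fail(2)=0 chase 'e': 0 ⇒ 1;  out=∅∪out(1)={0}
  fail(6) 'dc': from fail(2)=0 chase 'c': 0 ⇒ 11;  out=∅∪out(11)=∅
  fail(12) 'ca': from fail(11)=0 chase 'a': 0 ⇒ 0;  out=∅∪out(0)=∅
  fail(15) 'ed': from fail(1)=0 chase 'd': 0 ⇒ 2;  out={4}∪out(2)={4}
  fail(16) 'cc': from fail(11)=0 chase 'c': 0 ⇒ 11;  out=∅∪out(11)=∅
  fail(24) 'eb': from fail(1)=0 chase 'b': 0 ⇒ 0;  out=∅∪out(0)=∅
  fail(4) 'ded': from fail(3)=1 chase 'd': 1 ⇒ 15;  out=∅∪out(15)={4}
  fail(7) 'dcb': from fail(6)=11 chase 'b': 11→0 ⇒ 0;  out=∅∪out(0)=∅
  fail(13) 'caa': from fail(12)=0 chase 'a': 0 ⇒ 0;  out=∅∪out(0)=∅
  fail(17) 'ccd': from fail(16)=11 chase 'd': 11→0 ⇒ 2;  out=∅∪out(2)=∅
  fail(21) 'deb': from fail(3)=1 chase 'b': 1 ⇒ 24;  out=∅∪out(24)=∅
  fail(25) 'ebe': from fail(24)=0 chase 'e': 0 ⇒ 1;  out=∅∪out(1)={0}
  fail(5) 'dedd': from fail(4)=15 chase 'd': 15→2→0 ⇒ 2;  out={1}∪out(2)={1}
  fail(8) 'dcbd': from fail(7)=0 chase 'd': 0 ⇒ 2;  out=∅∪out(2)=∅
  fail(14) 'caab': from fail(13)=0 chase 'b': 0 ⇒ 0;  out={3}∪out(0)={3}
  fail(18) 'ccde': from fail(17)=2 chase 'e': 2 ⇒ 3;  out=∅∪out(3)={0}
  fail(22) 'debe': from fail(21)=24 chase 'e': 24 ⇒ 25;  out=∅∪out(25)={0}
  fail(26) 'ebed': from fail(25)=1 chase 'd': 1 ⇒ 15;  out={7}∪out(15)={4,7}
  fail(9) 'dcbda': from fail(8)=2 chase 'a': 2→0 ⇒ 0;  out=∅∪out(0)=∅
  fail(19) 'ccded': from fail(18)=3 chase 'd': 3 ⇒ 4;  out=∅∪out(4)={4}
  fail(23) 'debed': from fail(22)=25 chase 'd': 25 ⇒ 26;  out={6}∪out(26)={4,6,7}
  fail(10) 'dcbdac': from fail(9)=0 chase 'c': 0 ⇒ 11;  out={2}∪out(11)={2}
  fail(20) 'ccdedb': from fail(19)=4 chase 'b': 4→15→2→0 ⇒ 0;  out={5}∪out(0)={5}

Run:
pos 0 'b': at 0
pos 1 'c': at 11
pos 2 'a': at 12
pos 3 'c': at 11 ·f
pos 4 'c': at 16
pos 5 'd': at 17
pos 6 'e': at 18  ** P0@[6:6]
pos 7 'b': at 21 ·f
pos 8 'e': at 22  ** P0@[8:8]
pos 9 'd': at 23  ** P4@[8:9],P6@[5:9],P7@[6:9]
pos 10 'c': at 6 ·f
pos 11 'c': at 16 ·f
pos 12 'd': at 17
pos 13 'e': at 18  ** P0@[13:13]
pos 14 'd': at 19  ** P4@[13:14]
pos 15 'b': at 20  ** P5@[10:15]
pos 16 'e': at 1 ·f  ** P0@[16:16]
pos 17 'd': at 15  ** P4@[16:17]
pos 18 'e': at 3 ·f  ** P0@[18:18]
pos 19 'd': at 4  ** P4@[18:19]
pos 20 'd': at 5  ** P1@[17:20]
pos 21 'b': at 0 ·f
pos 22 'c': at 11
pos 23 'c': at 16
pos 24 'e': at 1 ·f  ** P0@[24:24]
pos 25 'c': at 11 ·f
pos 26 'c': at 16
pos 27 'd': at 17
pos 28 'e': at 18  ** P0@[28:28]
pos 29 'd': at 19  ** P4@[28:29]
pos 30 'b': at 20  ** P5@[25:30]
pos 31 'c': at 11 ·f
pos 32 'a': at 12
pos 33 'a': at 13
pos 34 'b': at 14  ** P3@[31:34]
pos 35 'c': at 11 ·f
pos 36 'a': at 12
pos 37 'a': at 13
pos 38 'b': at 14  ** P3@[35:38]
pos 39 'd': at 2 ·f
pos 40 'e': at 3  ** P0@[40:40]
pos 41 'd': at 4  ** P4@[40:41]
pos 42 'd': at 5  ** P1@[39:42]
pos 43 'a': at 0 ·f
pos 44 'c': at 11
pos 45 'e': at 1 ·f  ** P0@[45:45]
pos 46 'a': at 0 ·f
pos 47 'a': at 0
pos 48 'e': at 1  ** P0@[48:48]
pos 49 'd': at 15  ** P4@[48:49]
pos 50 'e': at 3 ·f  ** P0@[50:50]
pos 51 'b': at 21
pos 52 'e': at 22  ** P0@[52:52]
pos 53 'd': at 23  ** P4@[52:53],P6@[49:53],P7@[50:53]
pos 54 'b': at 0 ·f
pos 55 'e': at 1  ** P0@[55:55]
pos 56 'd': at 15  ** P4@[55:56]
pos 57 'c': at 6 ·f
pos 58 'c': at 16 ·f
pos 59 'a': at 12 ·f
pos 60 'a': at 13
pos 61 'b': at 14  ** P3@[58:61]
pos 62 'e': at 1 ·f  ** P0@[62:62]
pos 63 'a': at 0 ·f
pos 64 'a': at 0
pos 65 'e': at 1  ** P0@[65:65]

All matches (sorted): [[6,0],[8,0],[9,4],[9,6],[9,7],[13,0],[14,4],[15,5],[16,0],[17,4],[18,0],[19,4],[20,1],[24,0],[28,0],[29,4],[30,5],[34,3],[38,3],[40,0],[41,4],[42,1],[45,0],[48,0],[49,4],[50,0],[52,0],[53,4],[53,6],[53,7],[55,0],[56,4],[61,3],[62,0],[65,0]]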